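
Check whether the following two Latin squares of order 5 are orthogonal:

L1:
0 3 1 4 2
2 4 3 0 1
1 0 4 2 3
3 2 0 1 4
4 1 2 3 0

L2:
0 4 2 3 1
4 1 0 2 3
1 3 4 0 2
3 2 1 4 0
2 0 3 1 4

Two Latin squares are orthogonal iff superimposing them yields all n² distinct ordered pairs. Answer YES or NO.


Form the n² = 25 superimposed pairs (L1[i][j], L2[i][j]), row by row (rows and columns indexed from 0):
row 0: (0,0) (3,4) (1,2) (4,3) (2,1)
row 1: (2,4) (4,1) (3,0) (0,2) (1,3)
row 2: (1,1) (0,3) (4,4) (2,0) (3,2)
row 3: (3,3) (2,2) (0,1) (1,4) (4,0)
row 4: (4,2) (1,0) (2,3) (3,1) (0,4)
Orthogonality requires all 25 pairs distinct.
Check by first coordinate: for each symbol s of L1, list the L2 entries in the n cells where L1 = s; they must all differ.
  L1 = 0: L2 entries (in reading order) 0, 2, 3, 1, 4 — all 5 distinct ✓
  L1 = 1: L2 entries (in reading order) 2, 3, 1, 4, 0 — all 5 distinct ✓
  L1 = 2: L2 entries (in reading order) 1, 4, 0, 2, 3 — all 5 distinct ✓
  L1 = 3: L2 entries (in reading order) 4, 0, 2, 3, 1 — all 5 distinct ✓
  L1 = 4: L2 entries (in reading order) 3, 1, 4, 0, 2 — all 5 distinct ✓
Every symbol of L1 meets every symbol of L2 exactly once, so all 25 pairs are distinct (25 of 25).
Conclusion: YES.

YES


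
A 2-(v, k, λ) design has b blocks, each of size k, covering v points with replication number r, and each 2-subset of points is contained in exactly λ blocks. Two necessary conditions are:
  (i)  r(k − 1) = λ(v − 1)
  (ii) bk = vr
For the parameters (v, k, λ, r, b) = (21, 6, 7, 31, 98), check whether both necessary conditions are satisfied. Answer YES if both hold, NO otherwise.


Condition (i): r(k − 1) = 31·5 = 155; λ(v − 1) = 7·20 = 140. Match? NO.
Condition (ii): bk = 98·6 = 588; vr = 21·31 = 651. Match? NO.
Both conditions hold? NO.

NO


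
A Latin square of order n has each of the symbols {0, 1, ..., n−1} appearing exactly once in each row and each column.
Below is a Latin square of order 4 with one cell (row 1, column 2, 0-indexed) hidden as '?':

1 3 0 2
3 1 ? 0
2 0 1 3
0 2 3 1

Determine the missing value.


Row 1 contains symbols [0, 1, 3] — missing [2].
Column 2 contains symbols [0, 1, 3] — missing [2].
The missing symbol must appear in both missing sets; intersection = [2].
Therefore the hidden value is 2.

Missing value = 2.


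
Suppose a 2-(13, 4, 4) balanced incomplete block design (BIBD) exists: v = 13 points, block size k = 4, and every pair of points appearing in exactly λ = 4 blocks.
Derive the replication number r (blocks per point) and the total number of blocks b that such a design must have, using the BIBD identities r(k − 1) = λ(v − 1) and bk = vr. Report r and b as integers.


Any 2-(v, k, λ) BIBD satisfies two necessary conditions:
  (i)  Each point sits in r blocks, and counting incidences through any fixed point gives r(k − 1) = λ(v − 1), so r = λ(v − 1)/(k − 1).
  (ii) Total incidences bk = vr, so b = vr/k.
Step 1: r = λ(v − 1)/(k − 1) = 4·(13 − 1)/(4 − 1) = 4·12/3 = 48/3 = 16.
Step 2: b = vr/k = 13·16/4 = 208/4 = 52.
Check integrality: r = 16 ∈ Z ✓, b = 52 ∈ Z ✓.
(These identities are necessary conditions: they determine r and b for any design with these parameters, but do not by themselves prove that one exists.)

r = 16, b = 52.


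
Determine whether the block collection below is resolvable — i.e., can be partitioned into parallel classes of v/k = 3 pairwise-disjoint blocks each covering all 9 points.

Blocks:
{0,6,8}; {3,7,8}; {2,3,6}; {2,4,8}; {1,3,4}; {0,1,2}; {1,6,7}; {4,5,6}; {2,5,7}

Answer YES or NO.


v = 9, block size k = 3, number of blocks = 9.
For resolvability, blocks must partition into parallel classes of size v/k = 3.
Total blocks must therefore be a multiple of 3: 9 = 3·3 + 0 ⇒ divisible ✓.
Consider block {2,3,6}. It intersects every other block in the collection, so no parallel class of size 3 can contain it.
Since every block must belong to some parallel class in a resolution, the collection cannot be partitioned into parallel classes.
Resolvable? NO.

NO


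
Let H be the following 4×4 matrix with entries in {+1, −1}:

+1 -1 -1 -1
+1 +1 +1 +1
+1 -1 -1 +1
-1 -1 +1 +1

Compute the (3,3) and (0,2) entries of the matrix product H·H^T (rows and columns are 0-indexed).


Row 0 of H: [1, -1, -1, -1].
Row 2 of H: [1, -1, -1, 1].
Row 3 of H: [-1, -1, 1, 1].
(H·H^T)[3][3] = Σ_j H[3][j]·H[3][j] = (-1)² + (-1)² + (1)² + (1)² = 1 + 1 + 1 + 1 = 4.
(H·H^T)[0][2] = Σ_j H[0][j]·H[2][j] = (1)·(1) + (-1)·(-1) + (-1)·(-1) + (-1)·(1) = 1 + 1 + 1 + -1 = 2.
Rows 0 and 2 are not orthogonal (dot product = 2 ≠ 0), so H is not a Hadamard matrix.

(3,3) entry = 4; (0,2) entry = 2.


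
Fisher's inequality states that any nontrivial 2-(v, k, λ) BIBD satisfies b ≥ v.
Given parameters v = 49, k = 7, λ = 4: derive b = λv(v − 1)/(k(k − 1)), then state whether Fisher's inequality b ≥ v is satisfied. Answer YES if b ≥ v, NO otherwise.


r = λ(v − 1)/(k − 1) = 4·48/6 = 32.
b = vr/k = 49·32/7 = 224.
Fisher's inequality: b ≥ v ⇔ 224 ≥ 49? YES.

YES


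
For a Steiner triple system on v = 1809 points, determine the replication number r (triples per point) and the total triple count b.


An STS(v) is a 2-(v, 3, 1) BIBD: block size k = 3, λ = 1.
Replication: r(k − 1) = λ(v − 1) ⇒ r·2 = 1809 − 1 = 1808 ⇒ r = 904.
Block count: bk = vr ⇒ b·3 = 1809·904 = 1635336 ⇒ b = 545112.

r = 904, b = 545112.


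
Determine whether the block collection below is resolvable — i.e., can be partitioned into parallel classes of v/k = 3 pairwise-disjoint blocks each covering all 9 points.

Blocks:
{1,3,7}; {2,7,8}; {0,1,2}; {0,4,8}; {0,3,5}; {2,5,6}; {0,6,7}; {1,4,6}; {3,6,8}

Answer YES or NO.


v = 9, block size k = 3, number of blocks = 9.
For resolvability, blocks must partition into parallel classes of size v/k = 3.
Total blocks must therefore be a multiple of 3: 9 = 3·3 + 0 ⇒ divisible ✓.
Consider block {0,1,2}. The only other block(s) in the collection disjoint from it are {3,6,8} — just 1 block(s). Any parallel class containing {0,1,2} would need 2 other blocks each disjoint from it, so no parallel class of size 3 can contain {0,1,2}.
Since every block must belong to some parallel class in a resolution, the collection cannot be partitioned into parallel classes.
Resolvable? NO.

NO


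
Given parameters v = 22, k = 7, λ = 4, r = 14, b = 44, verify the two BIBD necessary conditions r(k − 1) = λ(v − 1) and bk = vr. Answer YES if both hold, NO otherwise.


Condition (i): r(k − 1) = 14·6 = 84; λ(v − 1) = 4·21 = 84. Match? YES.
Condition (ii): bk = 44·7 = 308; vr = 22·14 = 308. Match? YES.
Both conditions hold? YES.

YES


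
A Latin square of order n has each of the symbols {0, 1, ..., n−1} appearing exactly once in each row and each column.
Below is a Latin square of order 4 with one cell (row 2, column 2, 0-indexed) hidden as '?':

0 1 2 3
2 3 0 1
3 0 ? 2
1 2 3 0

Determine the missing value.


Row 2 contains symbols [0, 2, 3] — missing [1].
Column 2 contains symbols [0, 2, 3] — missing [1].
The missing symbol must appear in both missing sets; intersection = [1].
Therefore the hidden value is 1.

Missing value = 1.


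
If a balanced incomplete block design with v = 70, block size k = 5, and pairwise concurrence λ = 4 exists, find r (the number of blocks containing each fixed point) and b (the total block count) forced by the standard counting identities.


Any 2-(v, k, λ) BIBD satisfies two necessary conditions:
  (i)  Each point sits in r blocks, and counting incidences through any fixed point gives r(k − 1) = λ(v − 1), so r = λ(v − 1)/(k − 1).
  (ii) Total incidences bk = vr, so b = vr/k.
Step 1: r = λ(v − 1)/(k − 1) = 4·(70 − 1)/(5 − 1) = 4·69/4 = 276/4 = 69.
Step 2: b = vr/k = 70·69/5 = 4830/5 = 966.
Check integrality: r = 69 ∈ Z ✓, b = 966 ∈ Z ✓.
(These identities are necessary conditions: they determine r and b for any design with these parameters, but do not by themselves prove that one exists.)

r = 69, b = 966.


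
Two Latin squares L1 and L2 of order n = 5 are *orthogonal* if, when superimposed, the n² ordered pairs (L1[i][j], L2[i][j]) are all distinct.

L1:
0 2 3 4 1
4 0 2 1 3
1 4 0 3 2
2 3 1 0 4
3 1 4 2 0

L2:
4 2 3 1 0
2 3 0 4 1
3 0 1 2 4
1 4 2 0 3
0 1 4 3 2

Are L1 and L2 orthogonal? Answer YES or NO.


Form the n² = 25 superimposed pairs (L1[i][j], L2[i][j]), row by row (rows and columns indexed from 0):
row 0: (0,4) (2,2) (3,3) (4,1) (1,0)
row 1: (4,2) (0,3) (2,0) (1,4) (3,1)
row 2: (1,3) (4,0) (0,1) (3,2) (2,4)
row 3: (2,1) (3,4) (1,2) (0,0) (4,3)
row 4: (3,0) (1,1) (4,4) (2,3) (0,2)
Orthogonality requires all 25 pairs distinct.
Check by first coordinate: for each symbol s of L1, list the L2 entries in the n cells where L1 = s; they must all differ.
  L1 = 0: L2 entries (in reading order) 4, 3, 1, 0, 2 — all 5 distinct ✓
  L1 = 1: L2 entries (in reading order) 0, 4, 3, 2, 1 — all 5 distinct ✓
  L1 = 2: L2 entries (in reading order) 2, 0, 4, 1, 3 — all 5 distinct ✓
  L1 = 3: L2 entries (in reading order) 3, 1, 2, 4, 0 — all 5 distinct ✓
  L1 = 4: L2 entries (in reading order) 1, 2, 0, 3, 4 — all 5 distinct ✓
Every symbol of L1 meets every symbol of L2 exactly once, so all 25 pairs are distinct (25 of 25).
Conclusion: YES.

YES


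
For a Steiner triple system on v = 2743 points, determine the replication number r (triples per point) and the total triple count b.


An STS(v) is a 2-(v, 3, 1) BIBD: block size k = 3, λ = 1.
Replication: r(k − 1) = λ(v − 1) ⇒ r·2 = 2743 − 1 = 2742 ⇒ r = 1371.
Block count: bk = vr ⇒ b·3 = 2743·1371 = 3760653 ⇒ b = 1253551.
(Check via b = v(v − 1)/6 = 2743·2742/6 = 7521306/6 = 1253551.)

r = 1371, b = 1253551.


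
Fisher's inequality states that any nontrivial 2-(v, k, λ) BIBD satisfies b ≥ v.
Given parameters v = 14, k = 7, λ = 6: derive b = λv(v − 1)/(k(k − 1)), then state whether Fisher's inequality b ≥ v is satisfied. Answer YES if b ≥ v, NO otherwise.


r = λ(v − 1)/(k − 1) = 6·13/6 = 13.
b = vr/k = 14·13/7 = 26.
Fisher's inequality: b ≥ v ⇔ 26 ≥ 14? YES.

YES


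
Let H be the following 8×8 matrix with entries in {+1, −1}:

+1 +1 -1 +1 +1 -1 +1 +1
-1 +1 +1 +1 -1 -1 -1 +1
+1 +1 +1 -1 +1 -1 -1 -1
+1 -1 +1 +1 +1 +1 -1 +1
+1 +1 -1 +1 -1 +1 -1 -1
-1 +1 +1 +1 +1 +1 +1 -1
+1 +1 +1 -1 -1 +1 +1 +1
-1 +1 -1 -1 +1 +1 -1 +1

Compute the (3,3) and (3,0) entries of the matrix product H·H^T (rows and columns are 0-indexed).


Row 0 of H: [1, 1, -1, 1, 1, -1, 1, 1].
Row 3 of H: [1, -1, 1, 1, 1, 1, -1, 1].
(H·H^T)[3][3] = Σ_j H[3][j]·H[3][j] = (1)² + (-1)² + (1)² + (1)² + (1)² + (1)² + (-1)² + (1)² = 1 + 1 + 1 + 1 + 1 + 1 + 1 + 1 = 8.
(H·H^T)[3][0] = Σ_j H[3][j]·H[0][j] = (1)·(1) + (-1)·(1) + (1)·(-1) + (1)·(1) + (1)·(1) + (1)·(-1) + (-1)·(1) + (1)·(1) = 1 + -1 + -1 + 1 + 1 + -1 + -1 + 1 = 0.
So rows 3 and 0 are orthogonal; the diagonal entry equals n = 8.

(3,3) entry = 8; (3,0) entry = 0.


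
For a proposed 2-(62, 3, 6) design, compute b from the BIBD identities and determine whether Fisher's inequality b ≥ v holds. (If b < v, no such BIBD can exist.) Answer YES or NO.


r = λ(v − 1)/(k − 1) = 6·61/2 = 183.
b = vr/k = 62·183/3 = 3782.
Fisher's inequality: b ≥ v ⇔ 3782 ≥ 62? YES.

YES


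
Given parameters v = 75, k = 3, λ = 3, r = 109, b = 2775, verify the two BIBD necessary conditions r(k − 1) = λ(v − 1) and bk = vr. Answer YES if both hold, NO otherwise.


Condition (i): r(k − 1) = 109·2 = 218; λ(v − 1) = 3·74 = 222. Match? NO.
Condition (ii): bk = 2775·3 = 8325; vr = 75·109 = 8175. Match? NO.
Both conditions hold? NO.

NO


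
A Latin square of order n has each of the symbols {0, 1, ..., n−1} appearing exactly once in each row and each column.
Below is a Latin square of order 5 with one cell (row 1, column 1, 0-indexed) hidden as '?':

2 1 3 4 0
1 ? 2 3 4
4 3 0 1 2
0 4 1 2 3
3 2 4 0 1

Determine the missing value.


Row 1 contains symbols [1, 2, 3, 4] — missing [0].
Column 1 contains symbols [1, 2, 3, 4] — missing [0].
The missing symbol must appear in both missing sets; intersection = [0].
Therefore the hidden value is 0.

Missing value = 0.


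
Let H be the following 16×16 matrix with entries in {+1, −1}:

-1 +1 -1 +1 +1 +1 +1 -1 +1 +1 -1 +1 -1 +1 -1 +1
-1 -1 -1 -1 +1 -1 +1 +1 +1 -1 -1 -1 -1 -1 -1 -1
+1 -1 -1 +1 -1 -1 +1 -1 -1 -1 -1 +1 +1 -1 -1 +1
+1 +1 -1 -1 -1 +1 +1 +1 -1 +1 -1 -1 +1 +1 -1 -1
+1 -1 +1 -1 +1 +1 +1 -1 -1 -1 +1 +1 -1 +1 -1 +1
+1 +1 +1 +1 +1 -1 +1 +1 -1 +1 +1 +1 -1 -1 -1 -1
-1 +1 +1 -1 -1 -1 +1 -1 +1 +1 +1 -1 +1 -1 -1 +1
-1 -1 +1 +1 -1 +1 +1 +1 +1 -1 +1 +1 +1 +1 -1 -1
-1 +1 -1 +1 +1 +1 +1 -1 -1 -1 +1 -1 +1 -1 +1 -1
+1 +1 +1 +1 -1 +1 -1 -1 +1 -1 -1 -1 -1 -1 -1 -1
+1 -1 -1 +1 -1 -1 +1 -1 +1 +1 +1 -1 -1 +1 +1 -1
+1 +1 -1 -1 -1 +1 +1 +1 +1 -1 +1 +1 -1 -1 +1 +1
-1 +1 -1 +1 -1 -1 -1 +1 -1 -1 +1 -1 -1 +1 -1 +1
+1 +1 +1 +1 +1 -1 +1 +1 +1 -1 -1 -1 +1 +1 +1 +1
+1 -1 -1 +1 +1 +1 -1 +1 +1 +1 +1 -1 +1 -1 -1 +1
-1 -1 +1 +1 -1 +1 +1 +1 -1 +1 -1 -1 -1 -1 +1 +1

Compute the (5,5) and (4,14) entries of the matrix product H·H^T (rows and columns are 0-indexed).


Row 4 of H: [1, -1, 1, -1, 1, 1, 1, -1, -1, -1, 1, 1, -1, 1, -1, 1].
Row 5 of H: [1, 1, 1, 1, 1, -1, 1, 1, -1, 1, 1, 1, -1, -1, -1, -1].
Row 14 of H: [1, -1, -1, 1, 1, 1, -1, 1, 1, 1, 1, -1, 1, -1, -1, 1].
(H·H^T)[5][5] = Σ_j H[5][j]·H[5][j] = (1)² + (1)² + (1)² + (1)² + (1)² + (-1)² + (1)² + (1)² + (-1)² + (1)² + (1)² + (1)² + (-1)² + (-1)² + (-1)² + (-1)² = 1 + 1 + 1 + 1 + 1 + 1 + 1 + 1 + 1 + 1 + 1 + 1 + 1 + 1 + 1 + 1 = 16.
(H·H^T)[4][14] = Σ_j H[4][j]·H[14][j] = (1)·(1) + (-1)·(-1) + (1)·(-1) + (-1)·(1) + (1)·(1) + (1)·(1) + (1)·(-1) + (-1)·(1) + (-1)·(1) + (-1)·(1) + (1)·(1) + (1)·(-1) + (-1)·(1) + (1)·(-1) + (-1)·(-1) + (1)·(1) = 1 + 1 + -1 + -1 + 1 + 1 + -1 + -1 + -1 + -1 + 1 + -1 + -1 + -1 + 1 + 1 = -2.
Rows 4 and 14 are not orthogonal (dot product = -2 ≠ 0), so H is not a Hadamard matrix.

(5,5) entry = 16; (4,14) entry = -2.


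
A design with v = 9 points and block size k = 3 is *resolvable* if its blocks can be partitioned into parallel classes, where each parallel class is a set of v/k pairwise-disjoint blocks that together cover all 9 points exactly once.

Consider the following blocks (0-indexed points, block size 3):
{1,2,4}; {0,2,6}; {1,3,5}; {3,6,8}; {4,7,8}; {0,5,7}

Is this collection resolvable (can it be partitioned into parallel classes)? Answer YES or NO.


v = 9, block size k = 3, number of blocks = 6.
For resolvability, blocks must partition into parallel classes of size v/k = 3.
Total blocks must therefore be a multiple of 3: 6 = 3·2 + 0 ⇒ divisible ✓.
Greedy packing gives 2 candidate class(es). Each should be a full parallel class (size 3, covers all 9 points).
  Class 1 (3 blocks): {1,2,4}; {3,6,8}; {0,5,7}. Points covered: [0, 1, 2, 3, 4, 5, 6, 7, 8].
  Class 2 (3 blocks): {0,2,6}; {1,3,5}; {4,7,8}. Points covered: [0, 1, 2, 3, 4, 5, 6, 7, 8].
All classes full (size 3)? YES. All classes cover every point? YES.
Resolvable? YES.

YES


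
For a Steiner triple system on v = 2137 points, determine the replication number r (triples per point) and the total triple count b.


An STS(v) is a 2-(v, 3, 1) BIBD: block size k = 3, λ = 1.
Replication: r(k − 1) = λ(v − 1) ⇒ r·2 = 2137 − 1 = 2136 ⇒ r = 1068.
Block count: bk = vr ⇒ b·3 = 2137·1068 = 2282316 ⇒ b = 760772.

r = 1068, b = 760772.


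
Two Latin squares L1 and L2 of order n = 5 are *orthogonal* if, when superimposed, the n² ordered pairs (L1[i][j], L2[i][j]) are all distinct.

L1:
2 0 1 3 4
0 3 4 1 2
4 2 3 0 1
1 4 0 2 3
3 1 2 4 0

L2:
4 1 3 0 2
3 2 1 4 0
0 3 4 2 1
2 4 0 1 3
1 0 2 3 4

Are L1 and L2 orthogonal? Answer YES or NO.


Form the n² = 25 superimposed pairs (L1[i][j], L2[i][j]), row by row (rows and columns indexed from 0):
row 0: (2,4) (0,1) (1,3) (3,0) (4,2)
row 1: (0,3) (3,2) (4,1) (1,4) (2,0)
row 2: (4,0) (2,3) (3,4) (0,2) (1,1)
row 3: (1,2) (4,4) (0,0) (2,1) (3,3)
row 4: (3,1) (1,0) (2,2) (4,3) (0,4)
Orthogonality requires all 25 pairs distinct.
Check by first coordinate: for each symbol s of L1, list the L2 entries in the n cells where L1 = s; they must all differ.
  L1 = 0: L2 entries (in reading order) 1, 3, 2, 0, 4 — all 5 distinct ✓
  L1 = 1: L2 entries (in reading order) 3, 4, 1, 2, 0 — all 5 distinct ✓
  L1 = 2: L2 entries (in reading order) 4, 0, 3, 1, 2 — all 5 distinct ✓
  L1 = 3: L2 entries (in reading order) 0, 2, 4, 3, 1 — all 5 distinct ✓
  L1 = 4: L2 entries (in reading order) 2, 1, 0, 4, 3 — all 5 distinct ✓
Every symbol of L1 meets every symbol of L2 exactly once, so all 25 pairs are distinct (25 of 25).
Conclusion: YES.

YES


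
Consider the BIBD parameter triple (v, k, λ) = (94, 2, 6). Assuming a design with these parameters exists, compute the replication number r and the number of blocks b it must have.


Any 2-(v, k, λ) BIBD satisfies two necessary conditions:
  (i)  Each point sits in r blocks, and counting incidences through any fixed point gives r(k − 1) = λ(v − 1), so r = λ(v − 1)/(k − 1).
  (ii) Total incidences bk = vr, so b = vr/k.
Step 1: r = λ(v − 1)/(k − 1) = 6·(94 − 1)/(2 − 1) = 6·93/1 = 558/1 = 558.
Step 2: b = vr/k = 94·558/2 = 52452/2 = 26226.
Check integrality: r = 558 ∈ Z ✓, b = 26226 ∈ Z ✓.
(These identities are necessary conditions: they determine r and b for any design with these parameters, but do not by themselves prove that one exists.)

r = 558, b = 26226.


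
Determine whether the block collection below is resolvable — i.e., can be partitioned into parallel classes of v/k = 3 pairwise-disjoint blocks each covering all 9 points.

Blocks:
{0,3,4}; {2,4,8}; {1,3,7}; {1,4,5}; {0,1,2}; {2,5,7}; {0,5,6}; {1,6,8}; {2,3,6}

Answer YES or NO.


v = 9, block size k = 3, number of blocks = 9.
For resolvability, blocks must partition into parallel classes of size v/k = 3.
Total blocks must therefore be a multiple of 3: 9 = 3·3 + 0 ⇒ divisible ✓.
Consider block {1,4,5}. The only other block(s) in the collection disjoint from it are {2,3,6} — just 1 block(s). Any parallel class containing {1,4,5} would need 2 other blocks each disjoint from it, so no parallel class of size 3 can contain {1,4,5}.
Since every block must belong to some parallel class in a resolution, the collection cannot be partitioned into parallel classes.
Resolvable? NO.

NO


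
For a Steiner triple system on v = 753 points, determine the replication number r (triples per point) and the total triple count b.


An STS(v) is a 2-(v, 3, 1) BIBD: block size k = 3, λ = 1.
Replication: r(k − 1) = λ(v − 1) ⇒ r·2 = 753 − 1 = 752 ⇒ r = 376.
Block count: b = v(v − 1)/6 = 753·752/6 = 566256/6 = 94376.

r = 376, b = 94376.


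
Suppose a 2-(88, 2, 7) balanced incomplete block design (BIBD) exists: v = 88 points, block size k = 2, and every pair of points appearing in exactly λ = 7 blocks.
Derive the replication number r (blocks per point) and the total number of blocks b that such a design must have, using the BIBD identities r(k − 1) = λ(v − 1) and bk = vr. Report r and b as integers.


Any 2-(v, k, λ) BIBD satisfies two necessary conditions:
  (i)  Each point sits in r blocks, and counting incidences through any fixed point gives r(k − 1) = λ(v − 1), so r = λ(v − 1)/(k − 1).
  (ii) Total incidences bk = vr, so b = vr/k.
Step 1: r = λ(v − 1)/(k − 1) = 7·(88 − 1)/(2 − 1) = 7·87/1 = 609/1 = 609.
Step 2: b = vr/k = 88·609/2 = 53592/2 = 26796.
Check integrality: r = 609 ∈ Z ✓, b = 26796 ∈ Z ✓.
(These identities are necessary conditions: they determine r and b for any design with these parameters, but do not by themselves prove that one exists.)

r = 609, b = 26796.


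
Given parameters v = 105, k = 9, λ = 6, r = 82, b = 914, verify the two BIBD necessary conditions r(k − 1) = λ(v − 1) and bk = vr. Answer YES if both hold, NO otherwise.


Condition (i): r(k − 1) = 82·8 = 656; λ(v − 1) = 6·104 = 624. Match? NO.
Condition (ii): bk = 914·9 = 8226; vr = 105·82 = 8610. Match? NO.
Both conditions hold? NO.

NO


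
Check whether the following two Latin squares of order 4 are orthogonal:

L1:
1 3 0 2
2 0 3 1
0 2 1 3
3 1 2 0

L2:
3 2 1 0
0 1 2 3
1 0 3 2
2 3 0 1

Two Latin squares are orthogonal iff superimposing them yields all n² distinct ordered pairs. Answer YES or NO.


Form the n² = 16 superimposed pairs (L1[i][j], L2[i][j]), row by row (rows and columns indexed from 0):
row 0: (1,3) (3,2) (0,1) (2,0)
row 1: (2,0) (0,1) (3,2) (1,3)
row 2: (0,1) (2,0) (1,3) (3,2)
row 3: (3,2) (1,3) (2,0) (0,1)
Orthogonality requires all 16 pairs distinct.
But the pair (2,0) repeats: cell (0,3) has L1 = 2, L2 = 0, and cell (1,0) has L1 = 2, L2 = 0.
A repeated pair means some other pair never occurs (only 4 distinct pairs out of 16), so the squares are not orthogonal.
Conclusion: NO.

NO


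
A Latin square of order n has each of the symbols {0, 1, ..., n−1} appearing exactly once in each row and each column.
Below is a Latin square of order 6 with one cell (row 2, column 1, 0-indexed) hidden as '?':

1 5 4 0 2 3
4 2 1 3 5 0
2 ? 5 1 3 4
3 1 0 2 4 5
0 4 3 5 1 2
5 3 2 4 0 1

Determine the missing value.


Row 2 contains symbols [1, 2, 3, 4, 5] — missing [0].
Column 1 contains symbols [1, 2, 3, 4, 5] — missing [0].
The missing symbol must appear in both missing sets; intersection = [0].
Therefore the hidden value is 0.

Missing value = 0.


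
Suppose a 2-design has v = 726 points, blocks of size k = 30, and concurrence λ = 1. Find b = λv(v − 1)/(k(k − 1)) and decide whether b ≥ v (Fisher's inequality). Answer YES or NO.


r = λ(v − 1)/(k − 1) = 1·725/29 = 25.
b = vr/k = 726·25/30 = 605.
Fisher's inequality: b ≥ v ⇔ 605 ≥ 726? NO.

NO


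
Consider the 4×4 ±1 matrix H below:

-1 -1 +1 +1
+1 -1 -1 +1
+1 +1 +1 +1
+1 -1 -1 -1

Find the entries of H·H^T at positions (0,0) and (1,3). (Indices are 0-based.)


Row 0 of H: [-1, -1, 1, 1].
Row 1 of H: [1, -1, -1, 1].
Row 3 of H: [1, -1, -1, -1].
(H·H^T)[0][0] = Σ_j H[0][j]·H[0][j] = (-1)² + (-1)² + (1)² + (1)² = 1 + 1 + 1 + 1 = 4.
(H·H^T)[1][3] = Σ_j H[1][j]·H[3][j] = (1)·(1) + (-1)·(-1) + (-1)·(-1) + (1)·(-1) = 1 + 1 + 1 + -1 = 2.
Rows 1 and 3 are not orthogonal (dot product = 2 ≠ 0), so H is not a Hadamard matrix.

(0,0) entry = 4; (1,3) entry = 2.


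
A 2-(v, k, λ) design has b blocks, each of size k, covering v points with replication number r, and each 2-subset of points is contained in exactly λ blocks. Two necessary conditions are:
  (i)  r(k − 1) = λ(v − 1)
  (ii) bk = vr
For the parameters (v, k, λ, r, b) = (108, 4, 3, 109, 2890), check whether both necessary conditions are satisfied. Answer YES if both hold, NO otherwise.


Condition (i): r(k − 1) = 109·3 = 327; λ(v − 1) = 3·107 = 321. Match? NO.
Condition (ii): bk = 2890·4 = 11560; vr = 108·109 = 11772. Match? NO.
Both conditions hold? NO.

NO


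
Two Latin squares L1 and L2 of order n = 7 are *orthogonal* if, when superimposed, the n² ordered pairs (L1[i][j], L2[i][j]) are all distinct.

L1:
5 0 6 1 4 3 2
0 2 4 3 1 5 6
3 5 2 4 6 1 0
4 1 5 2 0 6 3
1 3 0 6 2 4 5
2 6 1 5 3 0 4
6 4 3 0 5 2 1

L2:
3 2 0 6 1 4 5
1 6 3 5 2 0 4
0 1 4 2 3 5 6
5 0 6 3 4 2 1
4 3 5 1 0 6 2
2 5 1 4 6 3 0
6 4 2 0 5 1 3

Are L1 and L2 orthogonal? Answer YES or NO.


Form the n² = 49 superimposed pairs (L1[i][j], L2[i][j]), row by row (rows and columns indexed from 0):
row 0: (5,3) (0,2) (6,0) (1,6) (4,1) (3,4) (2,5)
row 1: (0,1) (2,6) (4,3) (3,5) (1,2) (5,0) (6,4)
row 2: (3,0) (5,1) (2,4) (4,2) (6,3) (1,5) (0,6)
row 3: (4,5) (1,0) (5,6) (2,3) (0,4) (6,2) (3,1)
row 4: (1,4) (3,3) (0,5) (6,1) (2,0) (4,6) (5,2)
row 5: (2,2) (6,5) (1,1) (5,4) (3,6) (0,3) (4,0)
row 6: (6,6) (4,4) (3,2) (0,0) (5,5) (2,1) (1,3)
Orthogonality requires all 49 pairs distinct.
Check by first coordinate: for each symbol s of L1, list the L2 entries in the n cells where L1 = s; they must all differ.
  L1 = 0: L2 entries (in reading order) 2, 1, 6, 4, 5, 3, 0 — all 7 distinct ✓
  L1 = 1: L2 entries (in reading order) 6, 2, 5, 0, 4, 1, 3 — all 7 distinct ✓
  L1 = 2: L2 entries (in reading order) 5, 6, 4, 3, 0, 2, 1 — all 7 distinct ✓
  L1 = 3: L2 entries (in reading order) 4, 5, 0, 1, 3, 6, 2 — all 7 distinct ✓
  L1 = 4: L2 entries (in reading order) 1, 3, 2, 5, 6, 0, 4 — all 7 distinct ✓
  L1 = 5: L2 entries (in reading order) 3, 0, 1, 6, 2, 4, 5 — all 7 distinct ✓
  L1 = 6: L2 entries (in reading order) 0, 4, 3, 2, 1, 5, 6 — all 7 distinct ✓
Every symbol of L1 meets every symbol of L2 exactly once, so all 49 pairs are distinct (49 of 49).
Conclusion: YES.

YES


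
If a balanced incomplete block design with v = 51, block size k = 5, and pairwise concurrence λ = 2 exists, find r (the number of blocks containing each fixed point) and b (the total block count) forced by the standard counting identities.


Any 2-(v, k, λ) BIBD satisfies two necessary conditions:
  (i)  Each point sits in r blocks, and counting incidences through any fixed point gives r(k − 1) = λ(v − 1), so r = λ(v − 1)/(k − 1).
  (ii) Total incidences bk = vr, so b = vr/k.
Step 1: r = λ(v − 1)/(k − 1) = 2·(51 − 1)/(5 − 1) = 2·50/4 = 100/4 = 25.
Step 2: b = vr/k = 51·25/5 = 1275/5 = 255.
Check integrality: r = 25 ∈ Z ✓, b = 255 ∈ Z ✓.
(These identities are necessary conditions: they determine r and b for any design with these parameters, but do not by themselves prove that one exists.)

r = 25, b = 255.


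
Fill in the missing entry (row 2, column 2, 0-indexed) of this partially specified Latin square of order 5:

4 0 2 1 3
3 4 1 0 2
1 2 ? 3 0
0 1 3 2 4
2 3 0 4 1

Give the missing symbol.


Row 2 contains symbols [0, 1, 2, 3] — missing [4].
Column 2 contains symbols [0, 1, 2, 3] — missing [4].
The missing symbol must appear in both missing sets; intersection = [4].
Therefore the hidden value is 4.

Missing value = 4.


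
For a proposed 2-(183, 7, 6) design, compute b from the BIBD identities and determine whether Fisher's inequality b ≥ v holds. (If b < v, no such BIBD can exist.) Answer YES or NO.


b = λv(v − 1)/(k(k − 1)) = 6·183·182/(7·6) = 199836/42 = 4758.
Compare with v = 183: b ≥ v, so Fisher's inequality holds.

YES


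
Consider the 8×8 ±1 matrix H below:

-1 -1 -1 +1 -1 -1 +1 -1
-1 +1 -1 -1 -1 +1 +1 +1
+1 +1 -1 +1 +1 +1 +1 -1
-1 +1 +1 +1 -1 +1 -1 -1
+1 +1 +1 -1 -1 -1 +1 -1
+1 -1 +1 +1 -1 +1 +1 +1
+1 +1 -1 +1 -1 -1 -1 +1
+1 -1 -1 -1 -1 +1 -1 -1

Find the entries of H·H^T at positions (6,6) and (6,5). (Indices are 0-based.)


Row 5 of H: [1, -1, 1, 1, -1, 1, 1, 1].
Row 6 of H: [1, 1, -1, 1, -1, -1, -1, 1].
(H·H^T)[6][6] = Σ_j H[6][j]·H[6][j] = (1)² + (1)² + (-1)² + (1)² + (-1)² + (-1)² + (-1)² + (1)² = 1 + 1 + 1 + 1 + 1 + 1 + 1 + 1 = 8.
(H·H^T)[6][5] = Σ_j H[6][j]·H[5][j] = (1)·(1) + (1)·(-1) + (-1)·(1) + (1)·(1) + (-1)·(-1) + (-1)·(1) + (-1)·(1) + (1)·(1) = 1 + -1 + -1 + 1 + 1 + -1 + -1 + 1 = 0.
So rows 6 and 5 are orthogonal; the diagonal entry equals n = 8.

(6,6) entry = 8; (6,5) entry = 0.


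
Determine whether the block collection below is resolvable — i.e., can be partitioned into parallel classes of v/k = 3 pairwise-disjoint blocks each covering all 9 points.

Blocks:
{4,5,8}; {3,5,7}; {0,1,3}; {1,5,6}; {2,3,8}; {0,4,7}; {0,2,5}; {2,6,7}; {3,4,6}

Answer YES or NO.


v = 9, block size k = 3, number of blocks = 9.
For resolvability, blocks must partition into parallel classes of size v/k = 3.
Total blocks must therefore be a multiple of 3: 9 = 3·3 + 0 ⇒ divisible ✓.
Consider block {3,5,7}. It intersects every other block in the collection, so no parallel class of size 3 can contain it.
Since every block must belong to some parallel class in a resolution, the collection cannot be partitioned into parallel classes.
Resolvable? NO.

NO


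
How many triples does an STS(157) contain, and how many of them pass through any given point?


An STS(v) is a 2-(v, 3, 1) BIBD: block size k = 3, λ = 1.
Replication: r(k − 1) = λ(v − 1) ⇒ r·2 = 157 − 1 = 156 ⇒ r = 78.
Block count: b = v(v − 1)/6 = 157·156/6 = 24492/6 = 4082.

r = 78, b = 4082.


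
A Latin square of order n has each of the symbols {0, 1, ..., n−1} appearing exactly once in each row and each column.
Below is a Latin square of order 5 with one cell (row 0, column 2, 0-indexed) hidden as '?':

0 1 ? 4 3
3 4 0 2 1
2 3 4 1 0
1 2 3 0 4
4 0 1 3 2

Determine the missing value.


Row 0 contains symbols [0, 1, 3, 4] — missing [2].
Column 2 contains symbols [0, 1, 3, 4] — missing [2].
The missing symbol must appear in both missing sets; intersection = [2].
Therefore the hidden value is 2.

Missing value = 2.


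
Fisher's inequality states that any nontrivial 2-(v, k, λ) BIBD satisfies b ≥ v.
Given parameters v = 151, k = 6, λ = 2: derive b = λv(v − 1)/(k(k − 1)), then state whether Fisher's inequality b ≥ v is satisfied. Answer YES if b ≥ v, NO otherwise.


r = λ(v − 1)/(k − 1) = 2·150/5 = 60.
b = vr/k = 151·60/6 = 1510.
Fisher's inequality: b ≥ v ⇔ 1510 ≥ 151? YES.

YES


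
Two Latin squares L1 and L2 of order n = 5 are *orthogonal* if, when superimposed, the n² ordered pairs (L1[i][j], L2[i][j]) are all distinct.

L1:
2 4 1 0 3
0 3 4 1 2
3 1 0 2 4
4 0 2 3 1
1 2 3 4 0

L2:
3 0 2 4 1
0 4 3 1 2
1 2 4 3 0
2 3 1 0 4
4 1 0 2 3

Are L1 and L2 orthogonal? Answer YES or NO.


Form the n² = 25 superimposed pairs (L1[i][j], L2[i][j]), row by row (rows and columns indexed from 0):
row 0: (2,3) (4,0) (1,2) (0,4) (3,1)
row 1: (0,0) (3,4) (4,3) (1,1) (2,2)
row 2: (3,1) (1,2) (0,4) (2,3) (4,0)
row 3: (4,2) (0,3) (2,1) (3,0) (1,4)
row 4: (1,4) (2,1) (3,0) (4,2) (0,3)
Orthogonality requires all 25 pairs distinct.
But the pair (3,1) repeats: cell (0,4) has L1 = 3, L2 = 1, and cell (2,0) has L1 = 3, L2 = 1.
A repeated pair means some other pair never occurs (only 15 distinct pairs out of 25), so the squares are not orthogonal.
Conclusion: NO.

NO


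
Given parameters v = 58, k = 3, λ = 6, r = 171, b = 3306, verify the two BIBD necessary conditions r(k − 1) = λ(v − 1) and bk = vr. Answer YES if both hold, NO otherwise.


Condition (i): r(k − 1) = 171·2 = 342; λ(v − 1) = 6·57 = 342. Match? YES.
Condition (ii): bk = 3306·3 = 9918; vr = 58·171 = 9918. Match? YES.
Both conditions hold? YES.

YES


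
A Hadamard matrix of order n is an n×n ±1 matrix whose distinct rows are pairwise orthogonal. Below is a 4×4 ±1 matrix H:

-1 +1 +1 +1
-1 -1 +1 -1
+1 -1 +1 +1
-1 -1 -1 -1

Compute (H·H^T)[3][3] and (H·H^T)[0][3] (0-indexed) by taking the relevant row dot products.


Row 0 of H: [-1, 1, 1, 1].
Row 3 of H: [-1, -1, -1, -1].
(H·H^T)[3][3] = Σ_j H[3][j]·H[3][j] = (-1)² + (-1)² + (-1)² + (-1)² = 1 + 1 + 1 + 1 = 4.
(H·H^T)[0][3] = Σ_j H[0][j]·H[3][j] = (-1)·(-1) + (1)·(-1) + (1)·(-1) + (1)·(-1) = 1 + -1 + -1 + -1 = -2.
Rows 0 and 3 are not orthogonal (dot product = -2 ≠ 0), so H is not a Hadamard matrix.

(3,3) entry = 4; (0,3) entry = -2.


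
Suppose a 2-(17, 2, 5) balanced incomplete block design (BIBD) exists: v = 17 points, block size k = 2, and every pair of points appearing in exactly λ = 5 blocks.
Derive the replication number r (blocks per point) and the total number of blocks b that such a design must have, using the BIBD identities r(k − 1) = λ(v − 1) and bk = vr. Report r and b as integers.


Any 2-(v, k, λ) BIBD satisfies two necessary conditions:
  (i)  Each point sits in r blocks, and counting incidences through any fixed point gives r(k − 1) = λ(v − 1), so r = λ(v − 1)/(k − 1).
  (ii) Total incidences bk = vr, so b = vr/k.
Step 1: r = λ(v − 1)/(k − 1) = 5·(17 − 1)/(2 − 1) = 5·16/1 = 80/1 = 80.
Step 2: b = vr/k = 17·80/2 = 1360/2 = 680.
Check integrality: r = 80 ∈ Z ✓, b = 680 ∈ Z ✓.
(These identities are necessary conditions: they determine r and b for any design with these parameters, but do not by themselves prove that one exists.)

r = 80, b = 680.


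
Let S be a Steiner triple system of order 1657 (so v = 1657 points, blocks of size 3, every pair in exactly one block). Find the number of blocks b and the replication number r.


An STS(v) is a 2-(v, 3, 1) BIBD: block size k = 3, λ = 1.
Replication: r(k − 1) = λ(v − 1) ⇒ r·2 = 1657 − 1 = 1656 ⇒ r = 828.
Block count: bk = vr ⇒ b·3 = 1657·828 = 1371996 ⇒ b = 457332.

r = 828, b = 457332.


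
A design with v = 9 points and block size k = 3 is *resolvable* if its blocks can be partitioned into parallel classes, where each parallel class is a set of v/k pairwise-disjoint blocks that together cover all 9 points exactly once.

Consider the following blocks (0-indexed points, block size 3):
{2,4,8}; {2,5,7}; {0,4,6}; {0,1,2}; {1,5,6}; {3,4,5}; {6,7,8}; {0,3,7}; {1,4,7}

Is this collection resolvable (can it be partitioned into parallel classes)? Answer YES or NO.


v = 9, block size k = 3, number of blocks = 9.
For resolvability, blocks must partition into parallel classes of size v/k = 3.
Total blocks must therefore be a multiple of 3: 9 = 3·3 + 0 ⇒ divisible ✓.
Consider block {2,5,7}. The only other block(s) in the collection disjoint from it are {0,4,6} — just 1 block(s). Any parallel class containing {2,5,7} would need 2 other blocks each disjoint from it, so no parallel class of size 3 can contain {2,5,7}.
Since every block must belong to some parallel class in a resolution, the collection cannot be partitioned into parallel classes.
Resolvable? NO.

NO


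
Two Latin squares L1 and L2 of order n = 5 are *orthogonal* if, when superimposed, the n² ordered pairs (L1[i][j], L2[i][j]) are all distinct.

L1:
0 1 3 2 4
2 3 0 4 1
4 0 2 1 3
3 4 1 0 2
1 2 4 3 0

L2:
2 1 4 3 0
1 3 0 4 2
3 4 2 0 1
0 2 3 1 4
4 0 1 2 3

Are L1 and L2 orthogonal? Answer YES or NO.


Form the n² = 25 superimposed pairs (L1[i][j], L2[i][j]), row by row (rows and columns indexed from 0):
row 0: (0,2) (1,1) (3,4) (2,3) (4,0)
row 1: (2,1) (3,3) (0,0) (4,4) (1,2)
row 2: (4,3) (0,4) (2,2) (1,0) (3,1)
row 3: (3,0) (4,2) (1,3) (0,1) (2,4)
row 4: (1,4) (2,0) (4,1) (3,2) (0,3)
Orthogonality requires all 25 pairs distinct.
Check by first coordinate: for each symbol s of L1, list the L2 entries in the n cells where L1 = s; they must all differ.
  L1 = 0: L2 entries (in reading order) 2, 0, 4, 1, 3 — all 5 distinct ✓
  L1 = 1: L2 entries (in reading order) 1, 2, 0, 3, 4 — all 5 distinct ✓
  L1 = 2: L2 entries (in reading order) 3, 1, 2, 4, 0 — all 5 distinct ✓
  L1 = 3: L2 entries (in reading order) 4, 3, 1, 0, 2 — all 5 distinct ✓
  L1 = 4: L2 entries (in reading order) 0, 4, 3, 2, 1 — all 5 distinct ✓
Every symbol of L1 meets every symbol of L2 exactly once, so all 25 pairs are distinct (25 of 25).
Conclusion: YES.

YES


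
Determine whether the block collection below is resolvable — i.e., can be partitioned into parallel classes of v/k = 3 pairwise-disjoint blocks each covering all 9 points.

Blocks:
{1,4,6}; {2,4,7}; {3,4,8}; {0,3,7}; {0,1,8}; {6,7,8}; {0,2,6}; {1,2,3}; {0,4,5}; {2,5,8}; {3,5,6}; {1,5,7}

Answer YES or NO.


v = 9, block size k = 3, number of blocks = 12.
For resolvability, blocks must partition into parallel classes of size v/k = 3.
Total blocks must therefore be a multiple of 3: 12 = 3·4 + 0 ⇒ divisible ✓.
Greedy packing gives 4 candidate class(es). Each should be a full parallel class (size 3, covers all 9 points).
  Class 1 (3 blocks): {1,4,6}; {0,3,7}; {2,5,8}. Points covered: [0, 1, 2, 3, 4, 5, 6, 7, 8].
  Class 2 (3 blocks): {2,4,7}; {0,1,8}; {3,5,6}. Points covered: [0, 1, 2, 3, 4, 5, 6, 7, 8].
  Class 3 (3 blocks): {3,4,8}; {0,2,6}; {1,5,7}. Points covered: [0, 1, 2, 3, 4, 5, 6, 7, 8].
  Class 4 (3 blocks): {6,7,8}; {1,2,3}; {0,4,5}. Points covered: [0, 1, 2, 3, 4, 5, 6, 7, 8].
All classes full (size 3)? YES. All classes cover every point? YES.
Resolvable? YES.

YES


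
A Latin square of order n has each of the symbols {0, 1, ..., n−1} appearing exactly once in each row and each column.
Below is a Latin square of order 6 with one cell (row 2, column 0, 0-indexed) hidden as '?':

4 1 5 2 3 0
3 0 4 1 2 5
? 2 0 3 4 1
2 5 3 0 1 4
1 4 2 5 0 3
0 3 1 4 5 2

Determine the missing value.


Row 2 contains symbols [0, 1, 2, 3, 4] — missing [5].
Column 0 contains symbols [0, 1, 2, 3, 4] — missing [5].
The missing symbol must appear in both missing sets; intersection = [5].
Therefore the hidden value is 5.

Missing value = 5.


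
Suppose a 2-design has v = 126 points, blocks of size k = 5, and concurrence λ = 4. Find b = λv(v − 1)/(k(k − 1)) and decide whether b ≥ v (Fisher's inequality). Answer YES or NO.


r = λ(v − 1)/(k − 1) = 4·125/4 = 125.
b = vr/k = 126·125/5 = 3150.
Fisher's inequality: b ≥ v ⇔ 3150 ≥ 126? YES.

YES


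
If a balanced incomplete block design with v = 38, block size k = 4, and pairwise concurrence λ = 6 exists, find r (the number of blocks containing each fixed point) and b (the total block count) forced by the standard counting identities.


Any 2-(v, k, λ) BIBD satisfies two necessary conditions:
  (i)  Each point sits in r blocks, and counting incidences through any fixed point gives r(k − 1) = λ(v − 1), so r = λ(v − 1)/(k − 1).
  (ii) Total incidences bk = vr, so b = vr/k.
Step 1: r = λ(v − 1)/(k − 1) = 6·(38 − 1)/(4 − 1) = 6·37/3 = 222/3 = 74.
Step 2: b = vr/k = 38·74/4 = 2812/4 = 703.
Check integrality: r = 74 ∈ Z ✓, b = 703 ∈ Z ✓.
(These identities are necessary conditions: they determine r and b for any design with these parameters, but do not by themselves prove that one exists.)

r = 74, b = 703.


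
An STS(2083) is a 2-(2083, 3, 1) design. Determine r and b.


An STS(v) is a 2-(v, 3, 1) BIBD: block size k = 3, λ = 1.
Replication: r(k − 1) = λ(v − 1) ⇒ r·2 = 2083 − 1 = 2082 ⇒ r = 1041.
Block count: b = v(v − 1)/6 = 2083·2082/6 = 4336806/6 = 722801.
(Check via bk = vr: 722801·3 = 2168403 = 2083·1041 = 2168403 ✓.)

r = 1041, b = 722801.


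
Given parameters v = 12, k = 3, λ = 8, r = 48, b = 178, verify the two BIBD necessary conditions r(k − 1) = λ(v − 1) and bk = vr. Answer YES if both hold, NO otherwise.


Condition (i): r(k − 1) = 48·2 = 96; λ(v − 1) = 8·11 = 88. Match? NO.
Condition (ii): bk = 178·3 = 534; vr = 12·48 = 576. Match? NO.
Both conditions hold? NO.

NO


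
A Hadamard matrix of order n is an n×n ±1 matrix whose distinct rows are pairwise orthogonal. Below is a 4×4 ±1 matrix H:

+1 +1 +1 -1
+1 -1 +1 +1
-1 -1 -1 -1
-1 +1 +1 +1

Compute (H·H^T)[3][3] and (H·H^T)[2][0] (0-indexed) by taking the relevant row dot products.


Row 0 of H: [1, 1, 1, -1].
Row 2 of H: [-1, -1, -1, -1].
Row 3 of H: [-1, 1, 1, 1].
(H·H^T)[3][3] = Σ_j H[3][j]·H[3][j] = (-1)² + (1)² + (1)² + (1)² = 1 + 1 + 1 + 1 = 4.
(H·H^T)[2][0] = Σ_j H[2][j]·H[0][j] = (-1)·(1) + (-1)·(1) + (-1)·(1) + (-1)·(-1) = -1 + -1 + -1 + 1 = -2.
Rows 2 and 0 are not orthogonal (dot product = -2 ≠ 0), so H is not a Hadamard matrix.

(3,3) entry = 4; (2,0) entry = -2.


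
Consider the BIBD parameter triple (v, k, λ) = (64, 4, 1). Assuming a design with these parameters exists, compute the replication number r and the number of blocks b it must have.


Any 2-(v, k, λ) BIBD satisfies two necessary conditions:
  (i)  Each point sits in r blocks, and counting incidences through any fixed point gives r(k − 1) = λ(v − 1), so r = λ(v − 1)/(k − 1).
  (ii) Total incidences bk = vr, so b = vr/k.
Step 1: r = λ(v − 1)/(k − 1) = 1·(64 − 1)/(4 − 1) = 1·63/3 = 63/3 = 21.
Step 2: b = vr/k = 64·21/4 = 1344/4 = 336.
Check integrality: r = 21 ∈ Z ✓, b = 336 ∈ Z ✓.
(These identities are necessary conditions: they determine r and b for any design with these parameters, but do not by themselves prove that one exists.)

r = 21, b = 336.


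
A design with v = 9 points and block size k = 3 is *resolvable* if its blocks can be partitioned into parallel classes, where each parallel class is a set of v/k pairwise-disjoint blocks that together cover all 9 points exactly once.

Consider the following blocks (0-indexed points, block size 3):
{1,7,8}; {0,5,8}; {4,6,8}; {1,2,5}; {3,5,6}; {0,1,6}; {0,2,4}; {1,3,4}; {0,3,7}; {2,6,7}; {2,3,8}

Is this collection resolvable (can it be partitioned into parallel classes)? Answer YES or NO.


v = 9, block size k = 3, number of blocks = 11.
For resolvability, blocks must partition into parallel classes of size v/k = 3.
Total blocks must therefore be a multiple of 3: 11 = 3·3 + 2 ⇒ not divisible ✗.
Resolvable? NO.

NO
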